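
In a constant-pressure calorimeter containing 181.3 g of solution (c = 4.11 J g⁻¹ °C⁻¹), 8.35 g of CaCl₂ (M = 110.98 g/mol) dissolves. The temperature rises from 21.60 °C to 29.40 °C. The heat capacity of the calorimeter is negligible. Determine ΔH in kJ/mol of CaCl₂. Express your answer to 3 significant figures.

|ΔT| = |29.40 − 21.60| = 7.80 °C
|q_surr| = (181.3 × 4.11) × 7.80 = 745.143 × 7.80 = 5812 J
n(CaCl₂) = 8.35 / 110.98 = 0.07524 mol
Temperature rose, so q_rxn = −|q_surr| = -5.812 kJ
ΔH = q_rxn / n = -77.246 kJ/mol

ΔH = -77.2 kJ/mol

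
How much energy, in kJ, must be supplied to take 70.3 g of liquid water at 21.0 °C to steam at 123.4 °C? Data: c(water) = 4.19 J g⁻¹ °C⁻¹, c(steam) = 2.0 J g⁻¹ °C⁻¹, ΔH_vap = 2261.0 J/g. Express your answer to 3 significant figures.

q1 (heat water 21.0→100.0 °C): 70.3 × 4.19 × 79.0 = 23270 J
q2 (vaporize at 100 °C): 70.3 × 2261.0 = 158948 J
q3 (heat steam 100.0→123.4 °C): 70.3 × 2.0 × 23.4 = 3290 J
Total: 23270 + 158948 + 3290 = 185508 J = 186 kJ

q = 186 kJ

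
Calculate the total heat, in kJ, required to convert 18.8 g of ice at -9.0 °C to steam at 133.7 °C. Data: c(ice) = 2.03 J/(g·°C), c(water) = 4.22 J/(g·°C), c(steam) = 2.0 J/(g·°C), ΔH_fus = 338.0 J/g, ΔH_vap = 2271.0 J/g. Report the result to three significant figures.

q1 (heat ice -9.0→0.0 °C): 18.8 × 2.03 × 9.0 = 343 J
q2 (melt at 0 °C): 18.8 × 338.0 = 6354 J
q3 (heat water 0.0→100.0 °C): 18.8 × 4.22 × 100.0 = 7934 J
q4 (vaporize at 100 °C): 18.8 × 2271.0 = 42695 J
q5 (heat steam 100.0→133.7 °C): 18.8 × 2.0 × 33.7 = 1267 J
Total: 343 + 6354 + 7934 + 42695 + 1267 = 58593 J = 58.6 kJ

q = 58.6 kJ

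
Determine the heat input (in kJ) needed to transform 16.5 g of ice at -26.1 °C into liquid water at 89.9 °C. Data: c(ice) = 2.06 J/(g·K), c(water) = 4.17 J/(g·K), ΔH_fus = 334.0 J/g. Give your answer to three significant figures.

q = 12.6 kJ

q1 (heat ice -26.1→0.0 °C): 16.5 × 2.06 × 26.1 = 887 J
q2 (melt at 0 °C): 16.5 × 334.0 = 5511 J
q3 (heat water 0.0→89.9 °C): 16.5 × 4.17 × 89.9 = 6186 J
Total: 887 + 5511 + 6186 = 12584 J = 12.6 kJ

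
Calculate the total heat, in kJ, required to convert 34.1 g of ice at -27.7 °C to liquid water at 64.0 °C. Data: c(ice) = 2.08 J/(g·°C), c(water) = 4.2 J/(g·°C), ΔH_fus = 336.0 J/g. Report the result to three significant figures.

q = 22.6 kJ

q1 (heat ice -27.7→0.0 °C): 34.1 × 2.08 × 27.7 = 1965 J
q2 (melt at 0 °C): 34.1 × 336.0 = 11458 J
q3 (heat water 0.0→64.0 °C): 34.1 × 4.2 × 64.0 = 9166 J
Total: 1965 + 11458 + 9166 = 22589 J = 22.6 kJ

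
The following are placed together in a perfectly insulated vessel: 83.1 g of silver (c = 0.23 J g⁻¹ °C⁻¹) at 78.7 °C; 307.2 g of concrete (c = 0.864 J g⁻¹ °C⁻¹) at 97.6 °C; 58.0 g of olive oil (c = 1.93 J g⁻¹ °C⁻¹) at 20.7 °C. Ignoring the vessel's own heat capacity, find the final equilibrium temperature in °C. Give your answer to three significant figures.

T_f = 75.0 °C

Σ mᵢcᵢ(T − Tᵢ) = 0  ⇒  T = Σ mᵢcᵢTᵢ / Σ mᵢcᵢ
Σ mᵢcᵢ = 83.1×0.23 + 307.2×0.864 + 58.0×1.93 = 396.4738
Σ mᵢcᵢTᵢ = 19.113×78.7 + 265.4208×97.6 + 111.94×20.7 = 29726
T = 29726 / 396.4738 = 74.98 °C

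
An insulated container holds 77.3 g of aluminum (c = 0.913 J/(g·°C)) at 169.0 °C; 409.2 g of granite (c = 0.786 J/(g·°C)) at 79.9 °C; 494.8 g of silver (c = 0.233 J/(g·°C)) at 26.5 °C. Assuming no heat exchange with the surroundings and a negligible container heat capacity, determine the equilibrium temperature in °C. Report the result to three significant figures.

Σ mᵢcᵢ(T − Tᵢ) = 0  ⇒  T = Σ mᵢcᵢTᵢ / Σ mᵢcᵢ
Σ mᵢcᵢ = 77.3×0.913 + 409.2×0.786 + 494.8×0.233 = 507.4945
Σ mᵢcᵢTᵢ = 70.5749×169.0 + 321.6312×79.9 + 115.2884×26.5 = 40681
T = 40681 / 507.4945 = 80.16 °C

T_f = 80.2 °C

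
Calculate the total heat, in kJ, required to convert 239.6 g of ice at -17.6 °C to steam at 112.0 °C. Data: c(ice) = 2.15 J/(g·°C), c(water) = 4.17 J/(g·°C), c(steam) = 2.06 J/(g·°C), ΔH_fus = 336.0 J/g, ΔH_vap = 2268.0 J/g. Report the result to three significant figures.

q = 739 kJ

q1 (heat ice -17.6→0.0 °C): 239.6 × 2.15 × 17.6 = 9066 J
q2 (melt at 0 °C): 239.6 × 336.0 = 80506 J
q3 (heat water 0.0→100.0 °C): 239.6 × 4.17 × 100.0 = 99913 J
q4 (vaporize at 100 °C): 239.6 × 2268.0 = 543413 J
q5 (heat steam 100.0→112.0 °C): 239.6 × 2.06 × 12.0 = 5923 J
Total: 9066 + 80506 + 99913 + 543413 + 5923 = 738821 J = 739 kJ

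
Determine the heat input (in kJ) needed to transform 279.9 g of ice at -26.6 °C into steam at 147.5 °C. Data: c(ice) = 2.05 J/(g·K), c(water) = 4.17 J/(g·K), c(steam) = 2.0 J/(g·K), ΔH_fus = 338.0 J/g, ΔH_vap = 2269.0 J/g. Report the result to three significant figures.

q1 (heat ice -26.6→0.0 °C): 279.9 × 2.05 × 26.6 = 15263 J
q2 (melt at 0 °C): 279.9 × 338.0 = 94606 J
q3 (heat water 0.0→100.0 °C): 279.9 × 4.17 × 100.0 = 116718 J
q4 (vaporize at 100 °C): 279.9 × 2269.0 = 635093 J
q5 (heat steam 100.0→147.5 °C): 279.9 × 2.0 × 47.5 = 26591 J
Total: 15263 + 94606 + 116718 + 635093 + 26591 = 888271 J = 888 kJ

q = 888 kJ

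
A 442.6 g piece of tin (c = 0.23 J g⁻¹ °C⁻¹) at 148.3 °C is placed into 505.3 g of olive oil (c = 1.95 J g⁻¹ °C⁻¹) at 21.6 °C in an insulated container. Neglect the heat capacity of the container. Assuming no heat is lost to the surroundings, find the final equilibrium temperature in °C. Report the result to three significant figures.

Heat lost by tin = heat gained by olive oil.
(442.6)(0.23)(148.3 − T) = (505.3)(1.95)(T − 21.6)
101.798 (148.3 − T) = 985.335 (T − 21.6)
15097 − 101.798 T = 985.335 T − 21283
36380 = 1087.133 T
T = 33.46 °C

T_f = 33.5 °C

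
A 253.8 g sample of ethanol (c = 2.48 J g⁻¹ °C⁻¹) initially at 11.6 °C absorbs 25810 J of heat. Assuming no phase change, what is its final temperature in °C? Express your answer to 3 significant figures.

T_f = 52.6 °C

ΔT = q / (m c) = 25810 / (253.8 × 2.48) = 41.01 °C
T_f = 11.6 + 41.01 = 52.61 °C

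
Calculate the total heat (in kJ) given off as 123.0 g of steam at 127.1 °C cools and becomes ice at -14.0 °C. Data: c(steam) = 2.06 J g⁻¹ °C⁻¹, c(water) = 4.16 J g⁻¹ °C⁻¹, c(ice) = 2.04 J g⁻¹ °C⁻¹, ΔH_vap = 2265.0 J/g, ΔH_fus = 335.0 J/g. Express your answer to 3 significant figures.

q1 (cool steam 127.1→100 °C): 123.0 × 2.06 × 27.1 = 6867 J
q2 (condense at 100 °C): 123.0 × 2265.0 = 278595 J
q3 (cool water 100→0 °C): 123.0 × 4.16 × 100.0 = 51168 J
q4 (freeze at 0 °C): 123.0 × 335.0 = 41205 J
q5 (cool ice 0→-14.0 °C): 123.0 × 2.04 × 14.0 = 3513 J
Total: 6867 + 278595 + 51168 + 41205 + 3513 = 381348 J = 381 kJ

q = 381 kJ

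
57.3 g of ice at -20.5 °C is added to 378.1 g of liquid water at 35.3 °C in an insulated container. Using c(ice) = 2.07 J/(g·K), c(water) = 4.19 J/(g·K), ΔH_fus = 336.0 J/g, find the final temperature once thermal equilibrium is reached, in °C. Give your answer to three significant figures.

T_f = 18.8 °C

Heat to bring ice to 0 °C and melt it: q₁ = 57.3×2.07×20.5 + 57.3×336.0 = 21684 J
Heat the water can supply cooling to 0 °C: 378.1×4.19×35.3 = 55923.6 J > q₁, so all ice melts.
Energy balance: 378.1×4.19×(35.3 − T) = 21684 + 57.3×4.19×(T − 0)
1584.239(35.3 − T) = 21684 + 240.087 T
55923.6 − 21684 = 1824.326 T
T = 34239.6 / 1824.326 = 18.77 °C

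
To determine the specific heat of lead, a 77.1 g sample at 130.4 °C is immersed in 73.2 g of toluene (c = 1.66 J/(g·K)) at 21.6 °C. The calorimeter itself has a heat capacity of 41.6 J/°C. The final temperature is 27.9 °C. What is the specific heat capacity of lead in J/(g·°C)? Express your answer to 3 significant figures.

q_gained = (73.2 × 1.66 + 41.6) × (27.9 − 21.6) = 1028 J
q_lost = 77.1 × c × (130.4 − 27.9) = 7902.75 c
Set equal: c = 1028 / 7902.75 = 0.130 J/(g·°C)

c = 0.130 J/(g·°C)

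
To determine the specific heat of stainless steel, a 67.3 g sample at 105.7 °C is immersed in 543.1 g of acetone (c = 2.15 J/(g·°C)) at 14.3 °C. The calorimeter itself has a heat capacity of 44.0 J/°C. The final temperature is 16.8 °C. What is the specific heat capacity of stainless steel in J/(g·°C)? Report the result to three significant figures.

c = 0.506 J/(g·°C)

q_gained = (543.1 × 2.15 + 44.0) × (16.8 − 14.3) = 3029 J
q_lost = 67.3 × c × (105.7 − 16.8) = 5982.97 c
Set equal: c = 3029 / 5982.97 = 0.506 J/(g·°C)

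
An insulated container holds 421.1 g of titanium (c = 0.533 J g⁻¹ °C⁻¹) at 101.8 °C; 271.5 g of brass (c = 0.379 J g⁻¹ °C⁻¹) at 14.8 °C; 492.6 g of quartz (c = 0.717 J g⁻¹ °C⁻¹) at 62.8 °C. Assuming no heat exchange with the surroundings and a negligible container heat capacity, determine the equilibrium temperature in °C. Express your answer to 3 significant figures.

Σ mᵢcᵢ(T − Tᵢ) = 0  ⇒  T = Σ mᵢcᵢTᵢ / Σ mᵢcᵢ
Σ mᵢcᵢ = 421.1×0.533 + 271.5×0.379 + 492.6×0.717 = 680.5390
Σ mᵢcᵢTᵢ = 224.4463×101.8 + 102.8985×14.8 + 353.1942×62.8 = 46552
T = 46552 / 680.5390 = 68.40 °C

T_f = 68.4 °C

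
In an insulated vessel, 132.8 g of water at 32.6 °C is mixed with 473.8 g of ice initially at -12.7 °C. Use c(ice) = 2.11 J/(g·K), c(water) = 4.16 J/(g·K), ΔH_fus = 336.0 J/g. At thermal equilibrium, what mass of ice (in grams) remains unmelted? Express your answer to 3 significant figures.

Heat to warm all ice to 0 °C: 473.8×2.11×12.7 = 12696 J
Heat released by water cooling to 0 °C: 132.8×4.16×32.6 = 18010 J
18010 J < 12696 + 473.8×336.0 = 171892.8 J, so not all ice melts; final T = 0 °C.
Heat left for melting: 18010 − 12696 = 5314 J
Mass melted = 5314 / 336.0 = 15.82 g
Ice remaining = 473.8 − 15.82 = 457.98 g

m_ice remaining = 458 g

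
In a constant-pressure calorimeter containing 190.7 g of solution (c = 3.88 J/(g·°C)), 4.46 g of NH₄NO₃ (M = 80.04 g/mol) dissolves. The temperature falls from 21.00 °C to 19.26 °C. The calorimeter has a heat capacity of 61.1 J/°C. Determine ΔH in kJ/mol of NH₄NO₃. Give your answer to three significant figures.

|ΔT| = |19.26 − 21.00| = 1.74 °C
|q_surr| = (190.7 × 3.88 + 61.1) × 1.74 = 801.016 × 1.74 = 1394 J
n(NH₄NO₃) = 4.46 / 80.04 = 0.05572 mol
Temperature fell, so q_rxn = +|q_surr| = 1.394 kJ
ΔH = q_rxn / n = 25.02 kJ/mol

ΔH = 25.0 kJ/mol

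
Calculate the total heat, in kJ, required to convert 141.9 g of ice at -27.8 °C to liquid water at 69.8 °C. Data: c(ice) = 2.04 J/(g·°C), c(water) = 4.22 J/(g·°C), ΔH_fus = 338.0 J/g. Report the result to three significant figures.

q = 97.8 kJ

q1 (heat ice -27.8→0.0 °C): 141.9 × 2.04 × 27.8 = 8047 J
q2 (melt at 0 °C): 141.9 × 338.0 = 47962 J
q3 (heat water 0.0→69.8 °C): 141.9 × 4.22 × 69.8 = 41797 J
Total: 8047 + 47962 + 41797 = 97806 J = 97.8 kJ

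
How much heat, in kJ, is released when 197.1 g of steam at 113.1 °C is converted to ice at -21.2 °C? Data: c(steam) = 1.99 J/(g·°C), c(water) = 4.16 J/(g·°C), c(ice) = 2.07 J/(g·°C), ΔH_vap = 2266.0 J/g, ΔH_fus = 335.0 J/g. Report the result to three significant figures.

q = 608 kJ

q1 (cool steam 113.1→100 °C): 197.1 × 1.99 × 13.1 = 5138 J
q2 (condense at 100 °C): 197.1 × 2266.0 = 446629 J
q3 (cool water 100→0 °C): 197.1 × 4.16 × 100.0 = 81994 J
q4 (freeze at 0 °C): 197.1 × 335.0 = 66029 J
q5 (cool ice 0→-21.2 °C): 197.1 × 2.07 × 21.2 = 8650 J
Total: 5138 + 446629 + 81994 + 66029 + 8650 = 608440 J = 608 kJ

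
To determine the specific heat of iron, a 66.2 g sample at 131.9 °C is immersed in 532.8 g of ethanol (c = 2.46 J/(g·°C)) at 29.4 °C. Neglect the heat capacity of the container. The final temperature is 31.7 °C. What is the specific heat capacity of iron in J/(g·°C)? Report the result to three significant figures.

q_gained = (532.8 × 2.46) × (31.7 − 29.4) = 3014.6 J
q_lost = 66.2 × c × (131.9 − 31.7) = 6633.24 c
Set equal: c = 3014.6 / 6633.24 = 0.454 J/(g·°C)

c = 0.454 J/(g·°C)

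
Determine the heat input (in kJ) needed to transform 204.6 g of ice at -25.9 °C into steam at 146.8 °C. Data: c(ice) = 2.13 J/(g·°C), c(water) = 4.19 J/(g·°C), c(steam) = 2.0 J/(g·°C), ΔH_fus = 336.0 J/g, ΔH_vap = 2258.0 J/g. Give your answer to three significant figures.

q1 (heat ice -25.9→0.0 °C): 204.6 × 2.13 × 25.9 = 11287 J
q2 (melt at 0 °C): 204.6 × 336.0 = 68746 J
q3 (heat water 0.0→100.0 °C): 204.6 × 4.19 × 100.0 = 85727 J
q4 (vaporize at 100 °C): 204.6 × 2258.0 = 461987 J
q5 (heat steam 100.0→146.8 °C): 204.6 × 2.0 × 46.8 = 19151 J
Total: 11287 + 68746 + 85727 + 461987 + 19151 = 646898 J = 647 kJ

q = 647 kJ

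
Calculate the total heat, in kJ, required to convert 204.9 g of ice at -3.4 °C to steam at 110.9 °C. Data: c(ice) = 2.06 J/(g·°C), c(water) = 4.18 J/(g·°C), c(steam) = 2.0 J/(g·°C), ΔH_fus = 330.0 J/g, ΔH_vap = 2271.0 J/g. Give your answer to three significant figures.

q = 624 kJ

q1 (heat ice -3.4→0.0 °C): 204.9 × 2.06 × 3.4 = 1435 J
q2 (melt at 0 °C): 204.9 × 330.0 = 67617 J
q3 (heat water 0.0→100.0 °C): 204.9 × 4.18 × 100.0 = 85648 J
q4 (vaporize at 100 °C): 204.9 × 2271.0 = 465328 J
q5 (heat steam 100.0→110.9 °C): 204.9 × 2.0 × 10.9 = 4467 J
Total: 1435 + 67617 + 85648 + 465328 + 4467 = 624495 J = 624 kJ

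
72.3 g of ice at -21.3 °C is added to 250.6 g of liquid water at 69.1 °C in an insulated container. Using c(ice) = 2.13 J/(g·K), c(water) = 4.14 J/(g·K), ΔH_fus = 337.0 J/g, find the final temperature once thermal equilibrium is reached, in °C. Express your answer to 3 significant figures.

T_f = 32.9 °C

Heat to bring ice to 0 °C and melt it: q₁ = 72.3×2.13×21.3 + 72.3×337.0 = 27645 J
Heat the water can supply cooling to 0 °C: 250.6×4.14×69.1 = 71690.1 J > q₁, so all ice melts.
Energy balance: 250.6×4.14×(69.1 − T) = 27645 + 72.3×4.14×(T − 0)
1037.484(69.1 − T) = 27645 + 299.322 T
71690.1 − 27645 = 1336.806 T
T = 44045.1 / 1336.806 = 32.948 °C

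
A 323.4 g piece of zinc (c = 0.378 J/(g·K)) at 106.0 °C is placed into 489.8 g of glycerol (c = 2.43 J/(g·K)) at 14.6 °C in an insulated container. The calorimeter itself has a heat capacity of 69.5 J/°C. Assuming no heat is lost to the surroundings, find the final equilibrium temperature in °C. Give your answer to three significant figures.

Heat lost by zinc = heat gained by glycerol + calorimeter.
(323.4)(0.378)(106.0 − T) = [(489.8)(2.43) + 69.5](T − 14.6)
122.2452 (106.0 − T) = 1259.714 (T − 14.6)
12958 − 122.2452 T = 1259.714 T − 18392
31350 = 1381.9592 T
T = 22.69 °C

T_f = 22.7 °C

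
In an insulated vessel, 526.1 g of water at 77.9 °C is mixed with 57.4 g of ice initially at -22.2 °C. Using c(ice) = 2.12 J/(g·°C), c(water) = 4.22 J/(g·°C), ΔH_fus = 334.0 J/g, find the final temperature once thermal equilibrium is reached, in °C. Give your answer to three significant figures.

Heat to bring ice to 0 °C and melt it: q₁ = 57.4×2.12×22.2 + 57.4×334.0 = 21873 J
Heat the water can supply cooling to 0 °C: 526.1×4.22×77.9 = 172949 J > q₁, so all ice melts.
Energy balance: 526.1×4.22×(77.9 − T) = 21873 + 57.4×4.22×(T − 0)
2220.142(77.9 − T) = 21873 + 242.228 T
172949 − 21873 = 2462.370 T
T = 151076 / 2462.370 = 61.35 °C

T_f = 61.4 °C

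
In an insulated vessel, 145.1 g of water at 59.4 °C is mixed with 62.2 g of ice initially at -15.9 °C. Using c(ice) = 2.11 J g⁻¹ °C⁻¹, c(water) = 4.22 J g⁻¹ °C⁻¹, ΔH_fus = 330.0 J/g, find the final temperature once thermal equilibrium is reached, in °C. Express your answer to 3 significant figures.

Heat to bring ice to 0 °C and melt it: q₁ = 62.2×2.11×15.9 + 62.2×330.0 = 22613 J
Heat the water can supply cooling to 0 °C: 145.1×4.22×59.4 = 36371.9 J > q₁, so all ice melts.
Energy balance: 145.1×4.22×(59.4 − T) = 22613 + 62.2×4.22×(T − 0)
612.322(59.4 − T) = 22613 + 262.484 T
36371.9 − 22613 = 874.806 T
T = 13758.9 / 874.806 = 15.73 °C

T_f = 15.7 °C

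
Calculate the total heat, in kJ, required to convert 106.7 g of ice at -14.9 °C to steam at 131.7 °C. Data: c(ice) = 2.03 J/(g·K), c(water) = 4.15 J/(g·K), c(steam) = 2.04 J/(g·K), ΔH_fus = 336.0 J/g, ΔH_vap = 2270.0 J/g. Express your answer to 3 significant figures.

q1 (heat ice -14.9→0.0 °C): 106.7 × 2.03 × 14.9 = 3227 J
q2 (melt at 0 °C): 106.7 × 336.0 = 35851 J
q3 (heat water 0.0→100.0 °C): 106.7 × 4.15 × 100.0 = 44281 J
q4 (vaporize at 100 °C): 106.7 × 2270.0 = 242209 J
q5 (heat steam 100.0→131.7 °C): 106.7 × 2.04 × 31.7 = 6900 J
Total: 3227 + 35851 + 44281 + 242209 + 6900 = 332468 J = 332 kJ

q = 332 kJ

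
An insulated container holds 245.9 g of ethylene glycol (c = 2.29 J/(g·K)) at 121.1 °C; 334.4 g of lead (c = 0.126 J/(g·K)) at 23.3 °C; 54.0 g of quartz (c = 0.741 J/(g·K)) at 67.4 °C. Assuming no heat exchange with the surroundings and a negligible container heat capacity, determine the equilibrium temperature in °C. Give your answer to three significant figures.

T_f = 111 °C

Σ mᵢcᵢ(T − Tᵢ) = 0  ⇒  T = Σ mᵢcᵢTᵢ / Σ mᵢcᵢ
Σ mᵢcᵢ = 245.9×2.29 + 334.4×0.126 + 54.0×0.741 = 645.2594
Σ mᵢcᵢTᵢ = 563.111×121.1 + 42.1344×23.3 + 40.014×67.4 = 71871
T = 71871 / 645.2594 = 111.4 °C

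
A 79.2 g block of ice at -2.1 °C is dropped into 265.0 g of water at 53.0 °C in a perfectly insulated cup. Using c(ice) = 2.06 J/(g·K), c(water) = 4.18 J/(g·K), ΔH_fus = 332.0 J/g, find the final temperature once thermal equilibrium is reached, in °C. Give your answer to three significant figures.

T_f = 22.3 °C

Heat to bring ice to 0 °C and melt it: q₁ = 79.2×2.06×2.1 + 79.2×332.0 = 26637 J
Heat the water can supply cooling to 0 °C: 265.0×4.18×53.0 = 58708.1 J > q₁, so all ice melts.
Energy balance: 265.0×4.18×(53.0 − T) = 26637 + 79.2×4.18×(T − 0)
1107.7(53.0 − T) = 26637 + 331.056 T
58708.1 − 26637 = 1438.756 T
T = 32071.1 / 1438.756 = 22.29 °C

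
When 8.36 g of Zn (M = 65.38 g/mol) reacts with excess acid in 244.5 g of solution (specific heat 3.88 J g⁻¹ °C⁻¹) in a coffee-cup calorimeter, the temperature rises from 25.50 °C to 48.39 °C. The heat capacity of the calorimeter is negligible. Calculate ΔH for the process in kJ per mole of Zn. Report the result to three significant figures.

|ΔT| = |48.39 − 25.50| = 22.89 °C
|q_surr| = (244.5 × 3.88) × 22.89 = 948.66 × 22.89 = 21710 J
n(Zn) = 8.36 / 65.38 = 0.1279 mol
Temperature rose, so q_rxn = −|q_surr| = -21.71 kJ
ΔH = q_rxn / n = -169.7 kJ/mol

ΔH = -170 kJ/mol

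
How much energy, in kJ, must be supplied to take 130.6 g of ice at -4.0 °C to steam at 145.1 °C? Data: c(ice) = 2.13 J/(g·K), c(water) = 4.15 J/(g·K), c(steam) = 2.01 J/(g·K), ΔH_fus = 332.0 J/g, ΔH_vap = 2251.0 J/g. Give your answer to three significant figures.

q1 (heat ice -4.0→0.0 °C): 130.6 × 2.13 × 4.0 = 1113 J
q2 (melt at 0 °C): 130.6 × 332.0 = 43359 J
q3 (heat water 0.0→100.0 °C): 130.6 × 4.15 × 100.0 = 54199 J
q4 (vaporize at 100 °C): 130.6 × 2251.0 = 293981 J
q5 (heat steam 100.0→145.1 °C): 130.6 × 2.01 × 45.1 = 11839 J
Total: 1113 + 43359 + 54199 + 293981 + 11839 = 404491 J = 404 kJ

q = 404 kJ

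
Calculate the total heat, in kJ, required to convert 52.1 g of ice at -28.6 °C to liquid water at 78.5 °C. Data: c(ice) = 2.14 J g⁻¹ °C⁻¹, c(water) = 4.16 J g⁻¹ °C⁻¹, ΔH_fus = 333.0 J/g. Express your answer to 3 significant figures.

q1 (heat ice -28.6→0.0 °C): 52.1 × 2.14 × 28.6 = 3189 J
q2 (melt at 0 °C): 52.1 × 333.0 = 17349 J
q3 (heat water 0.0→78.5 °C): 52.1 × 4.16 × 78.5 = 17014 J
Total: 3189 + 17349 + 17014 = 37552 J = 37.6 kJ

q = 37.6 kJ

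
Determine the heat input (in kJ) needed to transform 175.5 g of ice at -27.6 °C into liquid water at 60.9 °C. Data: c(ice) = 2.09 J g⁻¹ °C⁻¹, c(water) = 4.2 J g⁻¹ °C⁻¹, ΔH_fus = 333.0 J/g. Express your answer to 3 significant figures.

q1 (heat ice -27.6→0.0 °C): 175.5 × 2.09 × 27.6 = 10124 J
q2 (melt at 0 °C): 175.5 × 333.0 = 58442 J
q3 (heat water 0.0→60.9 °C): 175.5 × 4.2 × 60.9 = 44889 J
Total: 10124 + 58442 + 44889 = 113455 J = 113 kJ

q = 113 kJ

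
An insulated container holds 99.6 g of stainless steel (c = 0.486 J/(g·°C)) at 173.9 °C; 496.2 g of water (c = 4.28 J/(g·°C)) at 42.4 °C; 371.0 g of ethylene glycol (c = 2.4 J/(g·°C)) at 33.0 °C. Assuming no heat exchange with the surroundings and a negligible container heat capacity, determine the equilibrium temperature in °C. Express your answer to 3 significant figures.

Σ mᵢcᵢ(T − Tᵢ) = 0  ⇒  T = Σ mᵢcᵢTᵢ / Σ mᵢcᵢ
Σ mᵢcᵢ = 99.6×0.486 + 496.2×4.28 + 371.0×2.4 = 3062.5416
Σ mᵢcᵢTᵢ = 48.4056×173.9 + 2123.736×42.4 + 890.4×33.0 = 127850
T = 127850 / 3062.5416 = 41.746 °C

T_f = 41.7 °C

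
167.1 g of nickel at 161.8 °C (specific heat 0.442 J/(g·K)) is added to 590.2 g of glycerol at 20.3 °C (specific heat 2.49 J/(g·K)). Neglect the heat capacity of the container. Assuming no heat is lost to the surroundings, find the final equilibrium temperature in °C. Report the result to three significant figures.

T_f = 27.1 °C

Heat lost by nickel = heat gained by glycerol.
(167.1)(0.442)(161.8 − T) = (590.2)(2.49)(T − 20.3)
73.8582 (161.8 − T) = 1469.598 (T − 20.3)
11950 − 73.8582 T = 1469.598 T − 29833
41783 = 1543.4562 T
T = 27.07 °C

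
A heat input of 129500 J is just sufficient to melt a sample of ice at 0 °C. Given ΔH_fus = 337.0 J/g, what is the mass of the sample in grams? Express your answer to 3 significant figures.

m = q / ΔH_fus = 129500 J / 337.0 J/g = 384 g

m = 384 g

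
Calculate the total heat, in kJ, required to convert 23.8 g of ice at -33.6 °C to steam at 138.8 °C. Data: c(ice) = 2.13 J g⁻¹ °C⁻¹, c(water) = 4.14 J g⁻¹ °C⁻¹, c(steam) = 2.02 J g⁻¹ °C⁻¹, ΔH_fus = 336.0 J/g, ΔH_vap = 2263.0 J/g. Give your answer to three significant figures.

q = 75.3 kJ

q1 (heat ice -33.6→0.0 °C): 23.8 × 2.13 × 33.6 = 1703 J
q2 (melt at 0 °C): 23.8 × 336.0 = 7997 J
q3 (heat water 0.0→100.0 °C): 23.8 × 4.14 × 100.0 = 9853 J
q4 (vaporize at 100 °C): 23.8 × 2263.0 = 53859 J
q5 (heat steam 100.0→138.8 °C): 23.8 × 2.02 × 38.8 = 1865 J
Total: 1703 + 7997 + 9853 + 53859 + 1865 = 75277 J = 75.3 kJ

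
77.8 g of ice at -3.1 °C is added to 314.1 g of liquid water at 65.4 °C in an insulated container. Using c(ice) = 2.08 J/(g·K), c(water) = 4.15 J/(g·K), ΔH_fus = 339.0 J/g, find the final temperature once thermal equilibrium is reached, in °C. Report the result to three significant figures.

Heat to bring ice to 0 °C and melt it: q₁ = 77.8×2.08×3.1 + 77.8×339.0 = 26876 J
Heat the water can supply cooling to 0 °C: 314.1×4.15×65.4 = 85249.9 J > q₁, so all ice melts.
Energy balance: 314.1×4.15×(65.4 − T) = 26876 + 77.8×4.15×(T − 0)
1303.515(65.4 − T) = 26876 + 322.87 T
85249.9 − 26876 = 1626.385 T
T = 58373.9 / 1626.385 = 35.89 °C

T_f = 35.9 °C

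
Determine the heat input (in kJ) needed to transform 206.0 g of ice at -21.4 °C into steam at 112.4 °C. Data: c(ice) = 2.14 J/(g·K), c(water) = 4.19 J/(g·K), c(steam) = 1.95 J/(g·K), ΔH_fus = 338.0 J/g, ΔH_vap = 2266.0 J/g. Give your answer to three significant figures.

q = 637 kJ

q1 (heat ice -21.4→0.0 °C): 206.0 × 2.14 × 21.4 = 9434 J
q2 (melt at 0 °C): 206.0 × 338.0 = 69628 J
q3 (heat water 0.0→100.0 °C): 206.0 × 4.19 × 100.0 = 86314 J
q4 (vaporize at 100 °C): 206.0 × 2266.0 = 466796 J
q5 (heat steam 100.0→112.4 °C): 206.0 × 1.95 × 12.4 = 4981 J
Total: 9434 + 69628 + 86314 + 466796 + 4981 = 637153 J = 637 kJ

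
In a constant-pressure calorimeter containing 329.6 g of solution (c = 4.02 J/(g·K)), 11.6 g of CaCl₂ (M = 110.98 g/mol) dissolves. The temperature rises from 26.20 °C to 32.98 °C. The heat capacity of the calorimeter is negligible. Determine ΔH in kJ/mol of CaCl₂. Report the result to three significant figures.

ΔH = -85.9 kJ/mol

|ΔT| = |32.98 − 26.20| = 6.78 °C
|q_surr| = (329.6 × 4.02) × 6.78 = 1324.992 × 6.78 = 8983.4 J
n(CaCl₂) = 11.6 / 110.98 = 0.10452 mol
Temperature rose, so q_rxn = −|q_surr| = -8.9834 kJ
ΔH = q_rxn / n = -85.949 kJ/mol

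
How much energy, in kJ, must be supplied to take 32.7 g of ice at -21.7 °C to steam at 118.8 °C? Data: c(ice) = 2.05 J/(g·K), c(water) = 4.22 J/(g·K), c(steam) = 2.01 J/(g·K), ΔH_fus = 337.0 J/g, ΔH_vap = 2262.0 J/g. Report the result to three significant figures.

q1 (heat ice -21.7→0.0 °C): 32.7 × 2.05 × 21.7 = 1455 J
q2 (melt at 0 °C): 32.7 × 337.0 = 11020 J
q3 (heat water 0.0→100.0 °C): 32.7 × 4.22 × 100.0 = 13799 J
q4 (vaporize at 100 °C): 32.7 × 2262.0 = 73967 J
q5 (heat steam 100.0→118.8 °C): 32.7 × 2.01 × 18.8 = 1236 J
Total: 1455 + 11020 + 13799 + 73967 + 1236 = 101477 J = 101 kJ

q = 101 kJ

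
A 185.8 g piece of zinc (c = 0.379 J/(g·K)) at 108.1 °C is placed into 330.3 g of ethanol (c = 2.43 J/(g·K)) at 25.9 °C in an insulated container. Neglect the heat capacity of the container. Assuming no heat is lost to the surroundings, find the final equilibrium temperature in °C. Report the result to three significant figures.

Heat lost by zinc = heat gained by ethanol.
(185.8)(0.379)(108.1 − T) = (330.3)(2.43)(T − 25.9)
70.4182 (108.1 − T) = 802.629 (T − 25.9)
7612.2 − 70.4182 T = 802.629 T − 20788
28400.2 = 873.0472 T
T = 32.53 °C

T_f = 32.5 °C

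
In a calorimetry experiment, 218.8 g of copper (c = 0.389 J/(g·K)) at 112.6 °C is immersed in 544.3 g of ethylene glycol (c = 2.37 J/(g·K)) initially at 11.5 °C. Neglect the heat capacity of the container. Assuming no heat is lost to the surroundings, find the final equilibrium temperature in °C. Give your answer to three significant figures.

Heat lost by copper = heat gained by ethylene glycol.
(218.8)(0.389)(112.6 − T) = (544.3)(2.37)(T − 11.5)
85.1132 (112.6 − T) = 1289.991 (T − 11.5)
9583.7 − 85.1132 T = 1289.991 T − 14835
24418.7 = 1375.1042 T
T = 17.76 °C

T_f = 17.8 °C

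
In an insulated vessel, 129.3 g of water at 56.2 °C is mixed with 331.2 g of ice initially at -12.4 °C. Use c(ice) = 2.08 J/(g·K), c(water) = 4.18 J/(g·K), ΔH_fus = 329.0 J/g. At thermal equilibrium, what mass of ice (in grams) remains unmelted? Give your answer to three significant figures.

Heat to warm all ice to 0 °C: 331.2×2.08×12.4 = 8542.3 J
Heat released by water cooling to 0 °C: 129.3×4.18×56.2 = 30375 J
30375 J < 8542.3 + 331.2×329.0 = 117507.1 J, so not all ice melts; final T = 0 °C.
Heat left for melting: 30375 − 8542.3 = 21832.7 J
Mass melted = 21832.7 / 329.0 = 66.36 g
Ice remaining = 331.2 − 66.36 = 264.84 g

m_ice remaining = 265 g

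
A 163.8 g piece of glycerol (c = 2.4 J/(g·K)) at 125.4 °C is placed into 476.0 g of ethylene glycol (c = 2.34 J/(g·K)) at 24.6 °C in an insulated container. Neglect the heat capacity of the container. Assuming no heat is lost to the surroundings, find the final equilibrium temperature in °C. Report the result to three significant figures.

Heat lost by glycerol = heat gained by ethylene glycol.
(163.8)(2.4)(125.4 − T) = (476.0)(2.34)(T − 24.6)
393.12 (125.4 − T) = 1113.84 (T − 24.6)
49297 − 393.12 T = 1113.84 T − 27400
76697 = 1506.96 T
T = 50.90 °C

T_f = 50.9 °C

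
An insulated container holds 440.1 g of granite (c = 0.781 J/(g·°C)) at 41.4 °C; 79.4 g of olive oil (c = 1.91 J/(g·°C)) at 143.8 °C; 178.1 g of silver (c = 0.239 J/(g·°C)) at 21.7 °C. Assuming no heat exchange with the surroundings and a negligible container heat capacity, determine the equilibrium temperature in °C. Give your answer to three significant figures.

Σ mᵢcᵢ(T − Tᵢ) = 0  ⇒  T = Σ mᵢcᵢTᵢ / Σ mᵢcᵢ
Σ mᵢcᵢ = 440.1×0.781 + 79.4×1.91 + 178.1×0.239 = 537.9380
Σ mᵢcᵢTᵢ = 343.7181×41.4 + 151.654×143.8 + 42.5659×21.7 = 36961
T = 36961 / 537.9380 = 68.71 °C

T_f = 68.7 °C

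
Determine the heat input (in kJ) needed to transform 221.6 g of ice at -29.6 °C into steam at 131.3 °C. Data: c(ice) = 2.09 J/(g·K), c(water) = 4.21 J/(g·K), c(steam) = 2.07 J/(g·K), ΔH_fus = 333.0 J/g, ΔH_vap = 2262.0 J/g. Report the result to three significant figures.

q1 (heat ice -29.6→0.0 °C): 221.6 × 2.09 × 29.6 = 13709 J
q2 (melt at 0 °C): 221.6 × 333.0 = 73793 J
q3 (heat water 0.0→100.0 °C): 221.6 × 4.21 × 100.0 = 93294 J
q4 (vaporize at 100 °C): 221.6 × 2262.0 = 501259 J
q5 (heat steam 100.0→131.3 °C): 221.6 × 2.07 × 31.3 = 14358 J
Total: 13709 + 73793 + 93294 + 501259 + 14358 = 696413 J = 696 kJ

q = 696 kJ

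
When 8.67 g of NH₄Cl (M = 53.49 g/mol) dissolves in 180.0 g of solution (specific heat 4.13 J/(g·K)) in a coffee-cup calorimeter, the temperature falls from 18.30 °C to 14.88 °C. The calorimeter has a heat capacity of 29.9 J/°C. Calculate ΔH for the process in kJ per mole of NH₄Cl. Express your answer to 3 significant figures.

ΔH = 16.3 kJ/mol

|ΔT| = |14.88 − 18.30| = 3.42 °C
|q_surr| = (180.0 × 4.13 + 29.9) × 3.42 = 773.3 × 3.42 = 2645 J
n(NH₄Cl) = 8.67 / 53.49 = 0.1621 mol
Temperature fell, so q_rxn = +|q_surr| = 2.645 kJ
ΔH = q_rxn / n = 16.32 kJ/mol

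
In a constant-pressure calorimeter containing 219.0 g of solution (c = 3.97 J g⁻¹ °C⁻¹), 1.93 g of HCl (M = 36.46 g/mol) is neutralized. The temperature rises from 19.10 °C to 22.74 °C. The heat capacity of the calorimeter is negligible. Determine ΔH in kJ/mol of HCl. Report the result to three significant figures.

ΔH = -59.8 kJ/mol

|ΔT| = |22.74 − 19.10| = 3.64 °C
|q_surr| = (219.0 × 3.97) × 3.64 = 869.43 × 3.64 = 3165 J
n(HCl) = 1.93 / 36.46 = 0.05293 mol
Temperature rose, so q_rxn = −|q_surr| = -3.165 kJ
ΔH = q_rxn / n = -59.80 kJ/mol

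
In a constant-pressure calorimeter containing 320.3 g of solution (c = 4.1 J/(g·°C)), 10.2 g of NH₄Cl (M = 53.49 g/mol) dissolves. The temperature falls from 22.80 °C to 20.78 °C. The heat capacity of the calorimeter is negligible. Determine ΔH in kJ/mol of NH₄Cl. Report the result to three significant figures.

|ΔT| = |20.78 − 22.80| = 2.02 °C
|q_surr| = (320.3 × 4.1) × 2.02 = 1313.23 × 2.02 = 2653 J
n(NH₄Cl) = 10.2 / 53.49 = 0.1907 mol
Temperature fell, so q_rxn = +|q_surr| = 2.653 kJ
ΔH = q_rxn / n = 13.91 kJ/mol

ΔH = 13.9 kJ/mol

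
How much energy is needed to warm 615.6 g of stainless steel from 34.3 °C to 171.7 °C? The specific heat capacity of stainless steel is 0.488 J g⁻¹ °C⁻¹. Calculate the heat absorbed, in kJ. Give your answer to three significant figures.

q = m c ΔT = 615.6 × 0.488 × (171.7 − 34.3)
q = 615.6 × 0.488 × 137.4 = 41280 J = 41.3 kJ

q = 41.3 kJ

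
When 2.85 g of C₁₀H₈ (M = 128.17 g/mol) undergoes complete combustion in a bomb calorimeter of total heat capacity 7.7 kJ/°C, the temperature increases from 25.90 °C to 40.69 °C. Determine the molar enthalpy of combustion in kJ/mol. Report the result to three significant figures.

ΔH = -5120 kJ/mol

ΔT = 40.69 − 25.90 = 14.79 °C
q_cal = C_cal × ΔT = 7.7 × 14.79 = 113.883 kJ
n = 2.85 / 128.17 = 0.02224 mol
q_rxn = −q_cal = -113.883 kJ
ΔH = -113.883 / 0.02224 = -5121 kJ/mol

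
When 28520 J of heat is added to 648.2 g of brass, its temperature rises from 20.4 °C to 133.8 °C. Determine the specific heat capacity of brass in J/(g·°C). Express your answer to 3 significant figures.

c = 0.388 J/(g·°C)

c = q / (m ΔT) = 28520 / (648.2 × 113.4)
c = 28520 / 73505.88 = 0.388 J/(g·°C)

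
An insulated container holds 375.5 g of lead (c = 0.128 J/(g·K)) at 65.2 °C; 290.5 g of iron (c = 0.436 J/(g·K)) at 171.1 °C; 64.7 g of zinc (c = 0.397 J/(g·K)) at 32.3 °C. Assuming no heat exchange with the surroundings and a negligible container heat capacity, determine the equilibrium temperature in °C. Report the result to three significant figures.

T_f = 128 °C

Σ mᵢcᵢ(T − Tᵢ) = 0  ⇒  T = Σ mᵢcᵢTᵢ / Σ mᵢcᵢ
Σ mᵢcᵢ = 375.5×0.128 + 290.5×0.436 + 64.7×0.397 = 200.4079
Σ mᵢcᵢTᵢ = 48.064×65.2 + 126.658×171.1 + 25.6859×32.3 = 25635
T = 25635 / 200.4079 = 127.9 °C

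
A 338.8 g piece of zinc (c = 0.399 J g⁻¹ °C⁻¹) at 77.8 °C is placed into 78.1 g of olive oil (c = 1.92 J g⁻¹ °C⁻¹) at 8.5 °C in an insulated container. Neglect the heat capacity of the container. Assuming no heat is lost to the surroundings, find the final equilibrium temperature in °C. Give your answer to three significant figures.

T_f = 41.4 °C

Heat lost by zinc = heat gained by olive oil.
(338.8)(0.399)(77.8 − T) = (78.1)(1.92)(T − 8.5)
135.1812 (77.8 − T) = 149.952 (T − 8.5)
10517 − 135.1812 T = 149.952 T − 1274.6
11791.6 = 285.1332 T
T = 41.35 °C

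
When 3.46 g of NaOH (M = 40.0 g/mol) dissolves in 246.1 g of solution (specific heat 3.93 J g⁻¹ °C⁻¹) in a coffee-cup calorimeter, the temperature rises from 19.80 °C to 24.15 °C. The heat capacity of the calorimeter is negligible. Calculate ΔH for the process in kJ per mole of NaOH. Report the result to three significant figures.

ΔH = -48.6 kJ/mol

|ΔT| = |24.15 − 19.80| = 4.35 °C
|q_surr| = (246.1 × 3.93) × 4.35 = 967.173 × 4.35 = 4207 J
n(NaOH) = 3.46 / 40.0 = 0.08650 mol
Temperature rose, so q_rxn = −|q_surr| = -4.207 kJ
ΔH = q_rxn / n = -48.64 kJ/mol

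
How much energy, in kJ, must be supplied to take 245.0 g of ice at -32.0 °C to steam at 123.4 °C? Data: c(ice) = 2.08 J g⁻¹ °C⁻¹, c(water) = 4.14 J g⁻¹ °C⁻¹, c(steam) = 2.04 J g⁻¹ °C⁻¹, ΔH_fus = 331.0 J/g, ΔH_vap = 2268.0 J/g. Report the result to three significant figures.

q1 (heat ice -32.0→0.0 °C): 245.0 × 2.08 × 32.0 = 16307 J
q2 (melt at 0 °C): 245.0 × 331.0 = 81095 J
q3 (heat water 0.0→100.0 °C): 245.0 × 4.14 × 100.0 = 101430 J
q4 (vaporize at 100 °C): 245.0 × 2268.0 = 555660 J
q5 (heat steam 100.0→123.4 °C): 245.0 × 2.04 × 23.4 = 11695 J
Total: 16307 + 81095 + 101430 + 555660 + 11695 = 766187 J = 766 kJ

q = 766 kJ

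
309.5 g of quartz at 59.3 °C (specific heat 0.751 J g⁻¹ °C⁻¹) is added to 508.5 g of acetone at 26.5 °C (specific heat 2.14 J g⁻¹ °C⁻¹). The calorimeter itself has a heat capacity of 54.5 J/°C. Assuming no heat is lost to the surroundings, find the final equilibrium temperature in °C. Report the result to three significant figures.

T_f = 32.0 °C

Heat lost by quartz = heat gained by acetone + calorimeter.
(309.5)(0.751)(59.3 − T) = [(508.5)(2.14) + 54.5](T − 26.5)
232.4345 (59.3 − T) = 1142.69 (T − 26.5)
13783 − 232.4345 T = 1142.69 T − 30281
44064 = 1375.1245 T
T = 32.04 °C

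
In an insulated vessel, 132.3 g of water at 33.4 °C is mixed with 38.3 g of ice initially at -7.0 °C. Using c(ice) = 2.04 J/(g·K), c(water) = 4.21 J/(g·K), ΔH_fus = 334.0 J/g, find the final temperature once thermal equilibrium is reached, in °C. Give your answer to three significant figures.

T_f = 7.33 °C

Heat to bring ice to 0 °C and melt it: q₁ = 38.3×2.04×7.0 + 38.3×334.0 = 13339 J
Heat the water can supply cooling to 0 °C: 132.3×4.21×33.4 = 18603.2 J > q₁, so all ice melts.
Energy balance: 132.3×4.21×(33.4 − T) = 13339 + 38.3×4.21×(T − 0)
556.983(33.4 − T) = 13339 + 161.243 T
18603.2 − 13339 = 718.226 T
T = 5264.2 / 718.226 = 7.329 °C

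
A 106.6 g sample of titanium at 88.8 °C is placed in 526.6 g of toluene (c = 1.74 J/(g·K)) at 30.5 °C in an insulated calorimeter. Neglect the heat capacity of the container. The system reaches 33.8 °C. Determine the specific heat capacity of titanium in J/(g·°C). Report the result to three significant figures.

q_gained = (526.6 × 1.74) × (33.8 − 30.5) = 3024 J
q_lost = 106.6 × c × (88.8 − 33.8) = 5863 c
Set equal: c = 3024 / 5863 = 0.516 J/(g·°C)

c = 0.516 J/(g·°C)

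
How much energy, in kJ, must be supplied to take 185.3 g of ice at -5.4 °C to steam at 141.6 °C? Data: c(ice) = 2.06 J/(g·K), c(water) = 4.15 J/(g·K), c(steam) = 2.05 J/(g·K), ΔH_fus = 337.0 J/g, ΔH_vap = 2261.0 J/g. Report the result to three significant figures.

q = 576 kJ

q1 (heat ice -5.4→0.0 °C): 185.3 × 2.06 × 5.4 = 2061 J
q2 (melt at 0 °C): 185.3 × 337.0 = 62446 J
q3 (heat water 0.0→100.0 °C): 185.3 × 4.15 × 100.0 = 76900 J
q4 (vaporize at 100 °C): 185.3 × 2261.0 = 418963 J
q5 (heat steam 100.0→141.6 °C): 185.3 × 2.05 × 41.6 = 15802 J
Total: 2061 + 62446 + 76900 + 418963 + 15802 = 576172 J = 576 kJ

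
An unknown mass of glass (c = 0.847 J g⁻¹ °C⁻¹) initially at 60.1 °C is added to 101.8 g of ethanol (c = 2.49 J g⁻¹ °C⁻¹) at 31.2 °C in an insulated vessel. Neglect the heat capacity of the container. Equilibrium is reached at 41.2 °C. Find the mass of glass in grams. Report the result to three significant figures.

m = 158 g

q_gained = (101.8 × 2.49) × (41.2 − 31.2) = 2535 J
q_lost = m × 0.847 × (60.1 − 41.2) = 16.0083 m
m = 2535 / 16.0083 = 158 g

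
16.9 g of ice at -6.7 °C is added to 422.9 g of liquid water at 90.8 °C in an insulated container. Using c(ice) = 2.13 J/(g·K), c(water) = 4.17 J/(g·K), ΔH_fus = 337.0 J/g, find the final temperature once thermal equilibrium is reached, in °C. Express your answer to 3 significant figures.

Heat to bring ice to 0 °C and melt it: q₁ = 16.9×2.13×6.7 + 16.9×337.0 = 5936.5 J
Heat the water can supply cooling to 0 °C: 422.9×4.17×90.8 = 160125 J > q₁, so all ice melts.
Energy balance: 422.9×4.17×(90.8 − T) = 5936.5 + 16.9×4.17×(T − 0)
1763.493(90.8 − T) = 5936.5 + 70.473 T
160125 − 5936.5 = 1833.966 T
T = 154188.5 / 1833.966 = 84.07 °C

T_f = 84.1 °C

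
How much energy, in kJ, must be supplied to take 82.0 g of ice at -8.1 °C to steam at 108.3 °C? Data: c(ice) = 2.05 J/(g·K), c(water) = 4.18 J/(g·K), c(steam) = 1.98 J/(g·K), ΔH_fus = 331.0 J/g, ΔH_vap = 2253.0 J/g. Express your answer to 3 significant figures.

q = 249 kJ

q1 (heat ice -8.1→0.0 °C): 82.0 × 2.05 × 8.1 = 1362 J
q2 (melt at 0 °C): 82.0 × 331.0 = 27142 J
q3 (heat water 0.0→100.0 °C): 82.0 × 4.18 × 100.0 = 34276 J
q4 (vaporize at 100 °C): 82.0 × 2253.0 = 184746 J
q5 (heat steam 100.0→108.3 °C): 82.0 × 1.98 × 8.3 = 1348 J
Total: 1362 + 27142 + 34276 + 184746 + 1348 = 248874 J = 249 kJ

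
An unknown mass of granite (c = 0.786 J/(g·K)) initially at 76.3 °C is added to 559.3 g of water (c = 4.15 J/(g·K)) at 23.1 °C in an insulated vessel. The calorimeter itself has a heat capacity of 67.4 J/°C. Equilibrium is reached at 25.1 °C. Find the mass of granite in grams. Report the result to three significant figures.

q_gained = (559.3 × 4.15 + 67.4) × (25.1 − 23.1) = 4777 J
q_lost = m × 0.786 × (76.3 − 25.1) = 40.2432 m
m = 4777 / 40.2432 = 119 g

m = 119 g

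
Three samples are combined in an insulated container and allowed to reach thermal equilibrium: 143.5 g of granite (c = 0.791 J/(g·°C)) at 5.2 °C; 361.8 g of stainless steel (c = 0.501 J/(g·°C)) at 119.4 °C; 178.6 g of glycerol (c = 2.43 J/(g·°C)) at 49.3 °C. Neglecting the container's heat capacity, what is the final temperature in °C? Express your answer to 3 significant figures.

T_f = 59.9 °C

Σ mᵢcᵢ(T − Tᵢ) = 0  ⇒  T = Σ mᵢcᵢTᵢ / Σ mᵢcᵢ
Σ mᵢcᵢ = 143.5×0.791 + 361.8×0.501 + 178.6×2.43 = 728.7683
Σ mᵢcᵢTᵢ = 113.5085×5.2 + 181.2618×119.4 + 433.998×49.3 = 43629
T = 43629 / 728.7683 = 59.87 °C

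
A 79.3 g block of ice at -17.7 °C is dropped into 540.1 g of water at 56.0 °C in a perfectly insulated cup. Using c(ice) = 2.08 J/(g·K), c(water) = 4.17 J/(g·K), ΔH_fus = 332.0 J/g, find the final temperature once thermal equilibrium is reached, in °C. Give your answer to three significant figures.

Heat to bring ice to 0 °C and melt it: q₁ = 79.3×2.08×17.7 + 79.3×332.0 = 29247 J
Heat the water can supply cooling to 0 °C: 540.1×4.17×56.0 = 126124 J > q₁, so all ice melts.
Energy balance: 540.1×4.17×(56.0 − T) = 29247 + 79.3×4.17×(T − 0)
2252.217(56.0 − T) = 29247 + 330.681 T
126124 − 29247 = 2582.898 T
T = 96877 / 2582.898 = 37.51 °C

T_f = 37.5 °C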